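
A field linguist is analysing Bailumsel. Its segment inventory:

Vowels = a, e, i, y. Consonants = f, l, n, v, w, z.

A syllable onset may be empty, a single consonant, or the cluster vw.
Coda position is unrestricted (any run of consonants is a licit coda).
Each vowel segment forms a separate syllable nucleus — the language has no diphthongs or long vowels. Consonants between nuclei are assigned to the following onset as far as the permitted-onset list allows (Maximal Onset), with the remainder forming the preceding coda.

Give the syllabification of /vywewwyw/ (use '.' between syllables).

Vowels present: y, e, y; each is a nucleus, giving 3 syllables.
V1 /y/ – V2 /e/: /w/ is a single consonant, so it becomes the next onset.
V2 /e/ – V3 /y/: /ww/ splits as /w/ + /w/ (/w/ is the longest suffix that is a licit onset).

vy.wew.wyw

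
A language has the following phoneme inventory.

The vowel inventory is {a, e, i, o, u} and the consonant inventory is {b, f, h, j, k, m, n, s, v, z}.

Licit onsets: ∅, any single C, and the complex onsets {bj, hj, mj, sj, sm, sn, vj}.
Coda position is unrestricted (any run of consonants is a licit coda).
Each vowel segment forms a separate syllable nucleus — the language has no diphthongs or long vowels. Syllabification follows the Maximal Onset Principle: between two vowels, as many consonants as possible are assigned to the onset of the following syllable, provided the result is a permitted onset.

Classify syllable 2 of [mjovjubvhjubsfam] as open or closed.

Vowels present: o, u, u, a; each is a nucleus, giving 4 syllables.
V1 /o/ – V2 /u/: /vj/ is a licit onset in full, so it all attaches to the next syllable.
V2 /u/ – V3 /u/: /bvhj/ — longest licit onset from the right is /hj/, leaving /bv/ as coda.
V3 /u/ – V4 /a/: cluster /bsf/ — the longest permitted-onset suffix is /f/; onset = /f/, preceding coda = /bs/.
Putting it together: mjo.vjubv.hjubs.fam.
Syllable 2 is /vjubv/ with coda /bv/, so it is closed.

closed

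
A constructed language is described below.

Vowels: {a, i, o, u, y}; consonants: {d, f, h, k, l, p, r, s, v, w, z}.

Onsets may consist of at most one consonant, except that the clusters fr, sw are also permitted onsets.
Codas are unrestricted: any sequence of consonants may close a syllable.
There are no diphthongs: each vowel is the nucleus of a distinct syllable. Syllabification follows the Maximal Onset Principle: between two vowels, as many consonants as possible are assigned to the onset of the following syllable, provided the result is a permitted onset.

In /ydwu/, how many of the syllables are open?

Nuclei (vowels): y, u → 2 syllables.
V1 /y/ – V2 /u/: /dw/ splits as /d/ + /w/ (/w/ is the longest suffix that is a licit onset).
So the parse is yd.wu.
Classifying each syllable: /yd/ (closed), /wu/ (open).
Open syllables: 1.

1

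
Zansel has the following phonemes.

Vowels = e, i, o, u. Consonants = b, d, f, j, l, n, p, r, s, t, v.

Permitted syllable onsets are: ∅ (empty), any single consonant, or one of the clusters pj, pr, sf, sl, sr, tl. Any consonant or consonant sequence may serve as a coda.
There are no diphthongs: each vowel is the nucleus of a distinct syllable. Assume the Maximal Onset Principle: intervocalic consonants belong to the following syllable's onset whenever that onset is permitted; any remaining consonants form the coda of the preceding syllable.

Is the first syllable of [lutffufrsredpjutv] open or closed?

closed

The vowels are u, u, e, u — 4 nuclei, so 4 syllables.
/u…u/ gap (V1→V2): /tff/; trying suffixes from longest down, /f/ is the first permitted one, so coda /tf/ | onset /f/.
/u…e/ gap (V2→V3): /frsr/ splits as /fr/ + /sr/ (/sr/ is the longest suffix that is a licit onset).
/e…u/ gap (V3→V4): /dpj/ — longest licit onset from the right is /pj/, leaving /d/ as coda.
Syllabification: lutf.fufr.sred.pjutv.
Syllable 1 is /lutf/ with coda /tf/, so it is closed.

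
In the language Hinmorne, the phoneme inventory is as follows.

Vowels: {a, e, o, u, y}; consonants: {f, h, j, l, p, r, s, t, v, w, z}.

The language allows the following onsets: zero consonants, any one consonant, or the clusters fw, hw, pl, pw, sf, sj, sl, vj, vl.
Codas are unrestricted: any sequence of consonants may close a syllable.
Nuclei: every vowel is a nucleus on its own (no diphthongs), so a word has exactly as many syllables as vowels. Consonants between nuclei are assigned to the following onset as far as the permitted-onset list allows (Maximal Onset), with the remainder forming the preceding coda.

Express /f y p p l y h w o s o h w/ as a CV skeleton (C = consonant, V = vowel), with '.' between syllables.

CVC.CCV.CCV.CVCC

Vowels present: y, y, o, o; each is a nucleus, giving 4 syllables.
V1 /y/ – V2 /y/: /ppl/; trying suffixes from longest down, /pl/ is the first permitted one, so coda /p/ | onset /pl/.
V2 /y/ – V3 /o/: /hw/ — entire cluster is a permitted onset → onset /hw/, coda ∅.
V3 /o/ – V4 /o/: /s/ → onset of the next syllable (single consonants are always licit onsets).
So the parse is fyp.ply.hwo.sohw.
Mapping each syllable to C/V: /fyp/ → CVC, /ply/ → CCV, /hwo/ → CCV, /sohw/ → CVCC.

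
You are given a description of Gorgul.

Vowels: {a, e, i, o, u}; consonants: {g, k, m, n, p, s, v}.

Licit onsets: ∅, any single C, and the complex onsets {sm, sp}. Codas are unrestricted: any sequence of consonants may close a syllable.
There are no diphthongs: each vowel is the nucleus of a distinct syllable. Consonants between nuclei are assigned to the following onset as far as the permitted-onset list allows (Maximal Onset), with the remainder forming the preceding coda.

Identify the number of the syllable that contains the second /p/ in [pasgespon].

Vowels present: a, e, o; each is a nucleus, giving 3 syllables.
V1 /a/ – V2 /e/: /sg/; trying suffixes from longest down, /g/ is the first permitted one, so coda /s/ | onset /g/.
V2 /e/ – V3 /o/: /sp/ — entire cluster is a permitted onset → onset /sp/, coda ∅.
Syllabification: pas.ge.spon.
The second /p/ is in the onset of syllable 3 (/spon/).

3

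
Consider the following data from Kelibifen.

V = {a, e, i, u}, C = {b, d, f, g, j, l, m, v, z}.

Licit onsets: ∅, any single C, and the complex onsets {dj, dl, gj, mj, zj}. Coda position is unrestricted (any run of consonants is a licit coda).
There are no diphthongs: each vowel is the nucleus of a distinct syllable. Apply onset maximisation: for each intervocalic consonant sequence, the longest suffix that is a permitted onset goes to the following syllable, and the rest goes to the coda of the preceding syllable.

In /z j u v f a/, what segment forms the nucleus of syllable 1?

The vowels are u, a — 2 nuclei, so 2 syllables.
The first nucleus (vowel 1 from the left) is /u/.

u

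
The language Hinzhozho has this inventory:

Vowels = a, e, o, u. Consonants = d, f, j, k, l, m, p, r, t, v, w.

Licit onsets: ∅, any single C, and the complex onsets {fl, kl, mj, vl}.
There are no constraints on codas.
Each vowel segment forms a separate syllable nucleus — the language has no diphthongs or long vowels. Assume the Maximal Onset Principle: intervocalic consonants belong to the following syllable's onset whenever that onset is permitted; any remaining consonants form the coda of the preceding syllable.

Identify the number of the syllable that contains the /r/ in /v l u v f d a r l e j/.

The vowels are u, a, e — 3 nuclei, so 3 syllables.
Between /u/ (V1) and /a/ (V2): /vfd/ — longest licit onset from the right is /d/, leaving /vf/ as coda.
Between /a/ (V2) and /e/ (V3): /rl/ — longest licit onset from the right is /l/, leaving /r/ as coda.
Syllabification: vluvf.dar.lej.
The /r/ is in the coda of syllable 2 (/dar/).

2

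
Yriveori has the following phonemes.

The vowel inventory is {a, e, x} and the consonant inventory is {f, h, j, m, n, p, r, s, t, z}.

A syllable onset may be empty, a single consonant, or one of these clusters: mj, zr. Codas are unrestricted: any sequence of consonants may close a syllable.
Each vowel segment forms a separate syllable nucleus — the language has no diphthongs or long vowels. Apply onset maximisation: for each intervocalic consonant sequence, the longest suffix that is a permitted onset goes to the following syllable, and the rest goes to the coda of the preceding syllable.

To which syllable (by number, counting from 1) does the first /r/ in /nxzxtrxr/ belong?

Vowels present: x, x, x; each is a nucleus, giving 3 syllables.
/x…x/ gap (V1→V2): /z/ → onset of the next syllable (single consonants are always licit onsets).
/x…x/ gap (V2→V3): /tr/; trying suffixes from longest down, /r/ is the first permitted one, so coda /t/ | onset /r/.
Result: nx.zxt.rxr.
The first /r/ is in the onset of syllable 3 (/rxr/).

3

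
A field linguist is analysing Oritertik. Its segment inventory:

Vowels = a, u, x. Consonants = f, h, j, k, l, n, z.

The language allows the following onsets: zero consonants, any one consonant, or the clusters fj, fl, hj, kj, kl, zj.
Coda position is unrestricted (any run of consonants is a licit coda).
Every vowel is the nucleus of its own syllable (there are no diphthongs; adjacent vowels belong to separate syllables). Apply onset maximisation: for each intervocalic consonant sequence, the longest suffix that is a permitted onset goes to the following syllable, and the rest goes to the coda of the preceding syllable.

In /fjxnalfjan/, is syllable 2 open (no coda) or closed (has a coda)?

closed

Nuclei (vowels): x, a, a → 3 syllables.
σ1/σ2 boundary: just /n/ — single C goes to the following onset.
σ2/σ3 boundary: /lfj/ — longest licit onset from the right is /fj/, leaving /l/ as coda.
Syllabification: fjx.nal.fjan.
Syllable 2 is /nal/ with coda /l/, so it is closed.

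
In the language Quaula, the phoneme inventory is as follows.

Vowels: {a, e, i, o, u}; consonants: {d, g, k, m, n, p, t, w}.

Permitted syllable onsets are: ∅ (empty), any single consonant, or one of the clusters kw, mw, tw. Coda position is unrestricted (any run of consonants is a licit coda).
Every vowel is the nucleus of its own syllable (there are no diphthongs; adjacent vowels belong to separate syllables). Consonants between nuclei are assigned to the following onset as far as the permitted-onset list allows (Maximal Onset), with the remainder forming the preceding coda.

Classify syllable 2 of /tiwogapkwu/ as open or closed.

The vowels are i, o, a, u — 4 nuclei, so 4 syllables.
/i…o/ gap (V1→V2): /w/ → onset of the next syllable (single consonants are always licit onsets).
/o…a/ gap (V2→V3): /g/ → onset of the next syllable (single consonants are always licit onsets).
/a…u/ gap (V3→V4): /pkw/ splits as /p/ + /kw/ (/kw/ is the longest suffix that is a licit onset).
So the parse is ti.wo.gap.kwu.
Syllable 2 is /wo/; it ends in its nucleus with no coda, so it is open.

open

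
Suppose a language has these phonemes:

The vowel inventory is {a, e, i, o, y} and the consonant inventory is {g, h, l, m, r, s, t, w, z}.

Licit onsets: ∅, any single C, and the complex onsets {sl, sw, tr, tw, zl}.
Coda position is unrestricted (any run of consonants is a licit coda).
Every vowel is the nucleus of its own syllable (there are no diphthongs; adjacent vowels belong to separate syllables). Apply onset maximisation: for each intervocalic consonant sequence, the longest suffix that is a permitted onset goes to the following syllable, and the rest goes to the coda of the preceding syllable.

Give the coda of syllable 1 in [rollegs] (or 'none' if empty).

l

The vowels are o, e — 2 nuclei, so 2 syllables.
/o…e/ gap (V1→V2): /ll/ splits as /l/ + /l/ (/l/ is the longest suffix that is a licit onset).
Result: rol.legs.
Syllable 1 is /rol/: onset /r/, nucleus /o/, coda /l/.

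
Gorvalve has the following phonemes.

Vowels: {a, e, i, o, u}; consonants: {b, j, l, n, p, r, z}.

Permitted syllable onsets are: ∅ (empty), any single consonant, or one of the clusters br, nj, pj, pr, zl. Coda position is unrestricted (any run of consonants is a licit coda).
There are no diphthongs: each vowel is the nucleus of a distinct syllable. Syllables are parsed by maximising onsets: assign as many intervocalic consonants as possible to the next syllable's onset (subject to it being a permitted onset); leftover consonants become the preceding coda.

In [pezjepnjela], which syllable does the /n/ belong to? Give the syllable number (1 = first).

3

The vowels are e, e, e, a — 4 nuclei, so 4 syllables.
Between /e/ (V1) and /e/ (V2): /zj/ splits as /z/ + /j/ (/j/ is the longest suffix that is a licit onset).
Between /e/ (V2) and /e/ (V3): cluster /pnj/ — the longest permitted-onset suffix is /nj/; onset = /nj/, preceding coda = /p/.
Between /e/ (V3) and /a/ (V4): /l/ is a single consonant, so it becomes the next onset.
Result: pez.jep.nje.la.
The /n/ is in the onset of syllable 3 (/nje/).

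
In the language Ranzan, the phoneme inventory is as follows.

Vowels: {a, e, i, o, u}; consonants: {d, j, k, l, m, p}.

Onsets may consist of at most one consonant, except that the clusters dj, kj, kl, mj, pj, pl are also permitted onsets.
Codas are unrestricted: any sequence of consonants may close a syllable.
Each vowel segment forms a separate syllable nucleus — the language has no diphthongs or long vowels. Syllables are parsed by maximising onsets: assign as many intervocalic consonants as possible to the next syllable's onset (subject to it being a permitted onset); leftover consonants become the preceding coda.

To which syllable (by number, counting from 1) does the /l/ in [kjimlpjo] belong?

1

Nuclei (vowels): i, o → 2 syllables.
V1 /i/ – V2 /o/: /mlpj/ splits as /ml/ + /pj/ (/pj/ is the longest suffix that is a licit onset).
Putting it together: kjiml.pjo.
The /l/ is in the coda of syllable 1 (/kjiml/).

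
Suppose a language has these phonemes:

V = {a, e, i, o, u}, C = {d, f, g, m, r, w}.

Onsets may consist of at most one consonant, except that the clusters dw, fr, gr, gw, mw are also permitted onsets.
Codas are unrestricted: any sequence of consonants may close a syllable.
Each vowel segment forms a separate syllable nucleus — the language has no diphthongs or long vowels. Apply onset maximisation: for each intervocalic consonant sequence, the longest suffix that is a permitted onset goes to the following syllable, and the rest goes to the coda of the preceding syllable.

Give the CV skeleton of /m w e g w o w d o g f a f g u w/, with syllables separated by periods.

CCV.CCVC.CVC.CVC.CVC

Nuclei (vowels): e, o, o, a, u → 5 syllables.
/e…o/ gap (V1→V2): cluster /gw/ — /gw/ is itself a permitted onset, so the whole cluster goes right; preceding coda = ∅.
/o…o/ gap (V2→V3): /wd/ — longest licit onset from the right is /d/, leaving /w/ as coda.
/o…a/ gap (V3→V4): cluster /gf/ — the longest permitted-onset suffix is /f/; onset = /f/, preceding coda = /g/.
/a…u/ gap (V4→V5): /fg/ — longest licit onset from the right is /g/, leaving /f/ as coda.
Syllabification: mwe.gwow.dog.faf.guw.
Mapping each syllable to C/V: /mwe/ → CCV, /gwow/ → CCVC, /dog/ → CVC, /faf/ → CVC, /guw/ → CVC.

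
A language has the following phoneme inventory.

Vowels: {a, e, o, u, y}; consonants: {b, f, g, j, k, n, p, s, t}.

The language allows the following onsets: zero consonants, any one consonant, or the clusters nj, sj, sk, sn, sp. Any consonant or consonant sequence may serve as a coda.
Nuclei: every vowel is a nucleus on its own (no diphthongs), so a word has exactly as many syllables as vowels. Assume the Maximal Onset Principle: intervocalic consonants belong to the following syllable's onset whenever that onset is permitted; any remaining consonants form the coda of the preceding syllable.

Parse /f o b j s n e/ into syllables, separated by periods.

Vowels present: o, e; each is a nucleus, giving 2 syllables.
/o…e/ gap (V1→V2): /bjsn/; trying suffixes from longest down, /sn/ is the first permitted one, so coda /bj/ | onset /sn/.

fobj.sne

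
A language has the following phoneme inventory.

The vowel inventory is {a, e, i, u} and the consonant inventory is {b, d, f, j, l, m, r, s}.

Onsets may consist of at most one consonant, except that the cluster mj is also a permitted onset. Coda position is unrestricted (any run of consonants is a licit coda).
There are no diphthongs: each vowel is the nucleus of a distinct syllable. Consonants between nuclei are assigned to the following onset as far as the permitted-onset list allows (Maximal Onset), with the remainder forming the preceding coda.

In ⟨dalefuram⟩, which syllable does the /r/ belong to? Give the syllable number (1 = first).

4

Nuclei (vowels): a, e, u, a → 4 syllables.
/a…e/ gap (V1→V2): /l/ is a single consonant, so it becomes the next onset.
/e…u/ gap (V2→V3): just /f/ — single C goes to the following onset.
/u…a/ gap (V3→V4): just /r/ — single C goes to the following onset.
Putting it together: da.le.fu.ram.
The /r/ is in the onset of syllable 4 (/ram/).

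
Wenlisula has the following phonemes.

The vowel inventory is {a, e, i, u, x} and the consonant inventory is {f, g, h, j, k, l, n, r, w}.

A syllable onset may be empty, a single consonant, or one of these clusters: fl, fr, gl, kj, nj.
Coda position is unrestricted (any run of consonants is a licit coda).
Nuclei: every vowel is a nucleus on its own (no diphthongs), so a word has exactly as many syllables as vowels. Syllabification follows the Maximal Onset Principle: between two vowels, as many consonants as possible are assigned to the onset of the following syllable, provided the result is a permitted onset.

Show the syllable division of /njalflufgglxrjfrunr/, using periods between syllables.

njal.flufg.glxrj.frunr

Vowels present: a, u, x, u; each is a nucleus, giving 4 syllables.
/a…u/ gap (V1→V2): /lfl/ splits as /l/ + /fl/ (/fl/ is the longest suffix that is a licit onset).
/u…x/ gap (V2→V3): /fggl/ splits as /fg/ + /gl/ (/gl/ is the longest suffix that is a licit onset).
/x…u/ gap (V3→V4): cluster /rjfr/ — the longest permitted-onset suffix is /fr/; onset = /fr/, preceding coda = /rj/.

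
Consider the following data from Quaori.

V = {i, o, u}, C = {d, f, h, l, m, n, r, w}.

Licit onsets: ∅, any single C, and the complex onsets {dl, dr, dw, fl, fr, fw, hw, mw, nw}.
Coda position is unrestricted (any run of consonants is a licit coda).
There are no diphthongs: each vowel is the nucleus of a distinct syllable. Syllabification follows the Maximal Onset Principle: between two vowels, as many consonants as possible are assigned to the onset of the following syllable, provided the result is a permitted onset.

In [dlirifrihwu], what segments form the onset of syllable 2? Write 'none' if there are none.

The vowels are i, i, i, u — 4 nuclei, so 4 syllables.
V1 /i/ – V2 /i/: /r/ is a single consonant, so it becomes the next onset.
V2 /i/ – V3 /i/: /fr/ is a licit onset in full, so it all attaches to the next syllable.
V3 /i/ – V4 /u/: /hw/ is a licit onset in full, so it all attaches to the next syllable.
So the parse is dli.ri.fri.hwu.
Syllable 2 is /ri/: onset /r/, nucleus /i/, coda ∅.

r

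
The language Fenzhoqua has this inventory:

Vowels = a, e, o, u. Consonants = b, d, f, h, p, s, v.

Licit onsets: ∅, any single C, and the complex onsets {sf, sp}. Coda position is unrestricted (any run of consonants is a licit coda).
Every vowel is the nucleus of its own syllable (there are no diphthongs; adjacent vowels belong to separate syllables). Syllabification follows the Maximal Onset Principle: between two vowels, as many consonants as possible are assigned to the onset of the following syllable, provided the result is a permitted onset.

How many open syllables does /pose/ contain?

Vowels present: o, e; each is a nucleus, giving 2 syllables.
V1 /o/ – V2 /e/: just /s/ — single C goes to the following onset.
Putting it together: po.se.
Classifying each syllable: /po/ (open), /se/ (open).
Open syllables: 2.

2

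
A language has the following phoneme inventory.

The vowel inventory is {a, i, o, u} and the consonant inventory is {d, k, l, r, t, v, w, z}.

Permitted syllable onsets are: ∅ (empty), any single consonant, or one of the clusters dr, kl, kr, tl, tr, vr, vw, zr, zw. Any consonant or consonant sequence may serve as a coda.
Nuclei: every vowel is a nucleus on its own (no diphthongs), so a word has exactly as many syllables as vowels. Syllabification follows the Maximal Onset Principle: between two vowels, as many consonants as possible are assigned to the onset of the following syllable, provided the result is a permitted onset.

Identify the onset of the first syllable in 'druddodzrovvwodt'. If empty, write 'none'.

dr

Vowels present: u, o, o, o; each is a nucleus, giving 4 syllables.
σ1/σ2 boundary: /dd/ — longest licit onset from the right is /d/, leaving /d/ as coda.
σ2/σ3 boundary: /dzr/ — longest licit onset from the right is /zr/, leaving /d/ as coda.
σ3/σ4 boundary: cluster /vvw/ — the longest permitted-onset suffix is /vw/; onset = /vw/, preceding coda = /v/.
Syllabification: drud.dod.zrov.vwodt.
Syllable 1 is /drud/: onset /dr/, nucleus /u/, coda /d/.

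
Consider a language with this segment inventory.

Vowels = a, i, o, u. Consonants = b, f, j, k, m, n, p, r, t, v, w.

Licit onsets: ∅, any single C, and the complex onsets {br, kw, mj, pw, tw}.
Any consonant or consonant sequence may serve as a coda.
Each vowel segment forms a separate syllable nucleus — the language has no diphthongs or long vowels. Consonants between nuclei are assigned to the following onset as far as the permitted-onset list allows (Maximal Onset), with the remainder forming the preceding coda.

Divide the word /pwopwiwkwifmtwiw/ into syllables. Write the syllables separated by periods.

The vowels are o, i, i, i — 4 nuclei, so 4 syllables.
Between /o/ (V1) and /i/ (V2): /pw/ is a licit onset in full, so it all attaches to the next syllable.
Between /i/ (V2) and /i/ (V3): /wkw/ — longest licit onset from the right is /kw/, leaving /w/ as coda.
Between /i/ (V3) and /i/ (V4): /fmtw/ splits as /fm/ + /tw/ (/tw/ is the longest suffix that is a licit onset).

pwo.pwiw.kwifm.twiw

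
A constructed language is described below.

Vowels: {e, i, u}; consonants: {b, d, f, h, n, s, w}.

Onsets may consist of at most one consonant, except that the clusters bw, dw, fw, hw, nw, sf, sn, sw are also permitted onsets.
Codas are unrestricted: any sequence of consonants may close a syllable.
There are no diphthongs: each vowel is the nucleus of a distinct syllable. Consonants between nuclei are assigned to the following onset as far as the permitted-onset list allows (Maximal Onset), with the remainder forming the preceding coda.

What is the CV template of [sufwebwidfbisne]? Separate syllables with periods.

Nuclei (vowels): u, e, i, i, e → 5 syllables.
σ1/σ2 boundary: /fw/ is a licit onset in full, so it all attaches to the next syllable.
σ2/σ3 boundary: cluster /bw/ — /bw/ is itself a permitted onset, so the whole cluster goes right; preceding coda = ∅.
σ3/σ4 boundary: /dfb/ splits as /df/ + /b/ (/b/ is the longest suffix that is a licit onset).
σ4/σ5 boundary: /sn/ — entire cluster is a permitted onset → onset /sn/, coda ∅.
Result: su.fwe.bwidf.bi.sne.
Mapping each syllable to C/V: /su/ → CV, /fwe/ → CCV, /bwidf/ → CCVCC, /bi/ → CV, /sne/ → CCV.

CV.CCV.CCVCC.CV.CCV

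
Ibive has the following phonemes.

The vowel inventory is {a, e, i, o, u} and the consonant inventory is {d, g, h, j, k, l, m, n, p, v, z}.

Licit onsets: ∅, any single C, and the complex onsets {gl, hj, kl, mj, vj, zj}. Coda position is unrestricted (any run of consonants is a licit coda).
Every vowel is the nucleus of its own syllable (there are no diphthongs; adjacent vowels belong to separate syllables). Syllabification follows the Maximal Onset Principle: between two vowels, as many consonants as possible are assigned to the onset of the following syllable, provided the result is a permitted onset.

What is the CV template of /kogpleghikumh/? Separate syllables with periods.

CVCC.CVC.CV.CVCC

Nuclei (vowels): o, e, i, u → 4 syllables.
σ1/σ2 boundary: /gpl/ splits as /gp/ + /l/ (/l/ is the longest suffix that is a licit onset).
σ2/σ3 boundary: /gh/ splits as /g/ + /h/ (/h/ is the longest suffix that is a licit onset).
σ3/σ4 boundary: just /k/ — single C goes to the following onset.
So the parse is kogp.leg.hi.kumh.
Mapping each syllable to C/V: /kogp/ → CVCC, /leg/ → CVC, /hi/ → CV, /kumh/ → CVCC.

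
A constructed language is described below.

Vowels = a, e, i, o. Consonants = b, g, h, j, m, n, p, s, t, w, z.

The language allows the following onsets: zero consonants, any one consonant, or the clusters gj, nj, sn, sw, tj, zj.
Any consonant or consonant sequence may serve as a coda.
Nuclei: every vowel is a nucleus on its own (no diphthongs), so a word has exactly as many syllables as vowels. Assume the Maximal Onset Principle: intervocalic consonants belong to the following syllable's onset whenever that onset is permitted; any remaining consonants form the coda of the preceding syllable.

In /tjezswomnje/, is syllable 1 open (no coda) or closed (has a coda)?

closed

Nuclei (vowels): e, o, e → 3 syllables.
σ1/σ2 boundary: /zsw/ splits as /z/ + /sw/ (/sw/ is the longest suffix that is a licit onset).
σ2/σ3 boundary: /mnj/; trying suffixes from longest down, /nj/ is the first permitted one, so coda /m/ | onset /nj/.
Syllabification: tjez.swom.nje.
Syllable 1 is /tjez/ with coda /z/, so it is closed.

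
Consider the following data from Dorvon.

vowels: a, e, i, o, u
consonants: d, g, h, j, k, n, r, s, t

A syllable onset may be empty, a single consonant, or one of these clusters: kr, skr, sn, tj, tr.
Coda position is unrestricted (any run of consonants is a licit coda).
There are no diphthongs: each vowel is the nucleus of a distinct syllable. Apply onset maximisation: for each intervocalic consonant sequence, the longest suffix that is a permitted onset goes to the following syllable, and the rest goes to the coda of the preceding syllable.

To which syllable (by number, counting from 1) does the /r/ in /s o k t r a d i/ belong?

Nuclei (vowels): o, a, i → 3 syllables.
σ1/σ2 boundary: /ktr/ — longest licit onset from the right is /tr/, leaving /k/ as coda.
σ2/σ3 boundary: /d/ → onset of the next syllable (single consonants are always licit onsets).
So the parse is sok.tra.di.
The /r/ is in the onset of syllable 2 (/tra/).

2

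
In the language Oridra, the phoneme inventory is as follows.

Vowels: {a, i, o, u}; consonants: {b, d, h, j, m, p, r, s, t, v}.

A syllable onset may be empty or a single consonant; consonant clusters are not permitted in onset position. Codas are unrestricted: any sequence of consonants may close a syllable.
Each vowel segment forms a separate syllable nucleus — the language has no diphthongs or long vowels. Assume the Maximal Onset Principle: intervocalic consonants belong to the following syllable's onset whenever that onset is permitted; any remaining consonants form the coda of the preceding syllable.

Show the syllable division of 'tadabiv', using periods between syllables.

ta.da.biv

The vowels are a, a, i — 3 nuclei, so 3 syllables.
σ1/σ2 boundary: /d/ → onset of the next syllable (single consonants are always licit onsets).
σ2/σ3 boundary: /b/ is a single consonant, so it becomes the next onset.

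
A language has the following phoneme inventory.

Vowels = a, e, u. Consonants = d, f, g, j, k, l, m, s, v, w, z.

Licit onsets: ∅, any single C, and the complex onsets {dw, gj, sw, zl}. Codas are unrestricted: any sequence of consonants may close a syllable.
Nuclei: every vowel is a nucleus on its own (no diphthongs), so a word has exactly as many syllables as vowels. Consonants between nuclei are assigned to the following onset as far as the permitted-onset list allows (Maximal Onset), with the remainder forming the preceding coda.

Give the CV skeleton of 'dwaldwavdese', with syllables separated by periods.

Nuclei (vowels): a, a, e, e → 4 syllables.
/a…a/ gap (V1→V2): /ldw/ — longest licit onset from the right is /dw/, leaving /l/ as coda.
/a…e/ gap (V2→V3): /vd/ splits as /v/ + /d/ (/d/ is the longest suffix that is a licit onset).
/e…e/ gap (V3→V4): /s/ is a single consonant, so it becomes the next onset.
Syllabification: dwal.dwav.de.se.
Mapping each syllable to C/V: /dwal/ → CCVC, /dwav/ → CCVC, /de/ → CV, /se/ → CV.

CCVC.CCVC.CV.CV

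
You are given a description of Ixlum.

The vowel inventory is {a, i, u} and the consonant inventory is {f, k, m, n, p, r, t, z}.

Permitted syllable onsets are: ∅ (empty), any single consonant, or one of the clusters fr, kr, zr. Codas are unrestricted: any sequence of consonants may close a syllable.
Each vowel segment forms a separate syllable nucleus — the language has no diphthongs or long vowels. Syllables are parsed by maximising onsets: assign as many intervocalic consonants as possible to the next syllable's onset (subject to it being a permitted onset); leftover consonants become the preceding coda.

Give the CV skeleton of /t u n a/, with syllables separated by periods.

CV.CV

Vowels present: u, a; each is a nucleus, giving 2 syllables.
/u…a/ gap (V1→V2): /n/ is a single consonant, so it becomes the next onset.
Syllabification: tu.na.
Mapping each syllable to C/V: /tu/ → CV, /na/ → CV.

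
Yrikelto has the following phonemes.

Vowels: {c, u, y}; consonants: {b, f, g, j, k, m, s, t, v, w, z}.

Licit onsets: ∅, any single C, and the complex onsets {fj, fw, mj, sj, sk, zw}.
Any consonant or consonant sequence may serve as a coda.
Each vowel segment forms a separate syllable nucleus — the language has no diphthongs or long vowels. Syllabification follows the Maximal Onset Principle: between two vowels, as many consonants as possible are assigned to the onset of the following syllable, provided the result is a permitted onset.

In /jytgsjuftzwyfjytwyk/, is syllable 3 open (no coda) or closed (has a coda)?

The vowels are y, u, y, y, y — 5 nuclei, so 5 syllables.
/y…u/ gap (V1→V2): /tgsj/ — longest licit onset from the right is /sj/, leaving /tg/ as coda.
/u…y/ gap (V2→V3): /ftzw/ splits as /ft/ + /zw/ (/zw/ is the longest suffix that is a licit onset).
/y…y/ gap (V3→V4): /fj/ — entire cluster is a permitted onset → onset /fj/, coda ∅.
/y…y/ gap (V4→V5): /tw/ — longest licit onset from the right is /w/, leaving /t/ as coda.
So the parse is jytg.sjuft.zwy.fjyt.wyk.
Syllable 3 is /zwy/; it ends in its nucleus with no coda, so it is open.

open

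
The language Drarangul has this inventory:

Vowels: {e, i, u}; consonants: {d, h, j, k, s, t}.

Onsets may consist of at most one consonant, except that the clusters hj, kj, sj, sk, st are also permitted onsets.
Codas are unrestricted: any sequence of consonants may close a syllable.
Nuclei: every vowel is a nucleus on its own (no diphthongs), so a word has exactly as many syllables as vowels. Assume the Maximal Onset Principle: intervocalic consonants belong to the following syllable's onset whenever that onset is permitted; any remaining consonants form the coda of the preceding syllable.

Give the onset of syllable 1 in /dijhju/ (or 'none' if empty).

d

Nuclei (vowels): i, u → 2 syllables.
V1 /i/ – V2 /u/: /jhj/ splits as /j/ + /hj/ (/hj/ is the longest suffix that is a licit onset).
Result: dij.hju.
Syllable 1 is /dij/: onset /d/, nucleus /i/, coda /j/.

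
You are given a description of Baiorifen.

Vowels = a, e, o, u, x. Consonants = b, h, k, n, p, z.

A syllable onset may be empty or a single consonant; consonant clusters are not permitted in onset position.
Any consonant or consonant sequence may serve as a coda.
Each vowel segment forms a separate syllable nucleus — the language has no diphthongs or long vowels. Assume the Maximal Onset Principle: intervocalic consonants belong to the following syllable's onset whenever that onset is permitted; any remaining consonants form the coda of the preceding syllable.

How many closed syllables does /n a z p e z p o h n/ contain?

The vowels are a, e, o — 3 nuclei, so 3 syllables.
Between /a/ (V1) and /e/ (V2): /zp/ — longest licit onset from the right is /p/, leaving /z/ as coda.
Between /e/ (V2) and /o/ (V3): cluster /zp/ — the longest permitted-onset suffix is /p/; onset = /p/, preceding coda = /z/.
Syllabification: naz.pez.pohn.
Classifying each syllable: /naz/ (closed), /pez/ (closed), /pohn/ (closed).
Closed syllables: 3.

3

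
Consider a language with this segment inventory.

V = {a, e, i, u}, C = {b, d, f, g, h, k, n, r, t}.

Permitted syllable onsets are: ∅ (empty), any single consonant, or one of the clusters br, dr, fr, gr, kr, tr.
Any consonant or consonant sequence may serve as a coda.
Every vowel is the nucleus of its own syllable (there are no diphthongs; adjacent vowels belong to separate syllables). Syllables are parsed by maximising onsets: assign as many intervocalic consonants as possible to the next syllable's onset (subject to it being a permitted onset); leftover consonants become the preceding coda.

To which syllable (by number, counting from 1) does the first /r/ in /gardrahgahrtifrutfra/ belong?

1

The vowels are a, a, a, i, u, a — 6 nuclei, so 6 syllables.
Between /a/ (V1) and /a/ (V2): cluster /rdr/ — the longest permitted-onset suffix is /dr/; onset = /dr/, preceding coda = /r/.
Between /a/ (V2) and /a/ (V3): /hg/ splits as /h/ + /g/ (/g/ is the longest suffix that is a licit onset).
Between /a/ (V3) and /i/ (V4): /hrt/ splits as /hr/ + /t/ (/t/ is the longest suffix that is a licit onset).
Between /i/ (V4) and /u/ (V5): /fr/ is a licit onset in full, so it all attaches to the next syllable.
Between /u/ (V5) and /a/ (V6): /tfr/ splits as /t/ + /fr/ (/fr/ is the longest suffix that is a licit onset).
Result: gar.drah.gahr.ti.frut.fra.
The first /r/ is in the coda of syllable 1 (/gar/).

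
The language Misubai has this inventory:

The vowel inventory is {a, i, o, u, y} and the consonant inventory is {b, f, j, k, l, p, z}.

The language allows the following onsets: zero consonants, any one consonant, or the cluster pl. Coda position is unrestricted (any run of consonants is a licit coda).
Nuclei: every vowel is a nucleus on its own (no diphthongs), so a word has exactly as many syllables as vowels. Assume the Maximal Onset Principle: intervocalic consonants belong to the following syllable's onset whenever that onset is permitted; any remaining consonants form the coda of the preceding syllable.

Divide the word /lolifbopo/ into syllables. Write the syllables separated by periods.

Nuclei (vowels): o, i, o, o → 4 syllables.
σ1/σ2 boundary: /l/ is a single consonant, so it becomes the next onset.
σ2/σ3 boundary: /fb/ splits as /f/ + /b/ (/b/ is the longest suffix that is a licit onset).
σ3/σ4 boundary: /p/ is a single consonant, so it becomes the next onset.

lo.lif.bo.po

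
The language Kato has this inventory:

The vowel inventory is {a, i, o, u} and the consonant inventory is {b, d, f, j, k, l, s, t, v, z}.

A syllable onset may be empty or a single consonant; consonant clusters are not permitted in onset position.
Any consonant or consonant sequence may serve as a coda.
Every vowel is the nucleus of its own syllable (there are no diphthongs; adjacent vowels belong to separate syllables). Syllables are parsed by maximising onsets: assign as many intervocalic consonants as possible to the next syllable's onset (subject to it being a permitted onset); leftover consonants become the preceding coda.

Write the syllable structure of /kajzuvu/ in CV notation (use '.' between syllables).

CVC.CV.CV

Nuclei (vowels): a, u, u → 3 syllables.
Between /a/ (V1) and /u/ (V2): /jz/ — longest licit onset from the right is /z/, leaving /j/ as coda.
Between /u/ (V2) and /u/ (V3): /v/ → onset of the next syllable (single consonants are always licit onsets).
Syllabification: kaj.zu.vu.
Mapping each syllable to C/V: /kaj/ → CVC, /zu/ → CV, /vu/ → CV.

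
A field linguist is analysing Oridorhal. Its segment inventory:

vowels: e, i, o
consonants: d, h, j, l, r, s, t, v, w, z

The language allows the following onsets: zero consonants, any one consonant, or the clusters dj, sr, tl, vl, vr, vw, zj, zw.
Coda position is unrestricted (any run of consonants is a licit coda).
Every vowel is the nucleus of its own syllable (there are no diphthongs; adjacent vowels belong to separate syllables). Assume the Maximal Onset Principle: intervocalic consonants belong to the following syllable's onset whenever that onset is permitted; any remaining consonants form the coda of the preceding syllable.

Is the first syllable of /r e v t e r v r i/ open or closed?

closed

The vowels are e, e, i — 3 nuclei, so 3 syllables.
Between /e/ (V1) and /e/ (V2): /vt/ — longest licit onset from the right is /t/, leaving /v/ as coda.
Between /e/ (V2) and /i/ (V3): /rvr/ splits as /r/ + /vr/ (/vr/ is the longest suffix that is a licit onset).
So the parse is rev.ter.vri.
Syllable 1 is /rev/ with coda /v/, so it is closed.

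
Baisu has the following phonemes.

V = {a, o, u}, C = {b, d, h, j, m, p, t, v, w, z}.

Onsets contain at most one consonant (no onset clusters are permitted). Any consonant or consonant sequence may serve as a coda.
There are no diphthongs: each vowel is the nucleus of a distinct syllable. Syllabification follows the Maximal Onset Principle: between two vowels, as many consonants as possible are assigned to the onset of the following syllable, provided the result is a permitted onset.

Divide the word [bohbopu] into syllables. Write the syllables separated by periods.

boh.bo.pu

Nuclei (vowels): o, o, u → 3 syllables.
σ1/σ2 boundary: /hb/ — longest licit onset from the right is /b/, leaving /h/ as coda.
σ2/σ3 boundary: /p/ is a single consonant, so it becomes the next onset.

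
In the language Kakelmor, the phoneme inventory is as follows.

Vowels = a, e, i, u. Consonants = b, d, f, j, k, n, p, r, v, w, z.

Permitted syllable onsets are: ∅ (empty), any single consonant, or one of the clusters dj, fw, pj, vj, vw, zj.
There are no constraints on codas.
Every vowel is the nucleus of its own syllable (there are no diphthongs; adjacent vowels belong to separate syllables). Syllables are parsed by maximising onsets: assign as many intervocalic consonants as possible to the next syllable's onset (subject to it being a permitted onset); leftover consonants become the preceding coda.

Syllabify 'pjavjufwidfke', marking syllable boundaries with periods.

pja.vju.fwidf.ke

The vowels are a, u, i, e — 4 nuclei, so 4 syllables.
Between /a/ (V1) and /u/ (V2): cluster /vj/ — /vj/ is itself a permitted onset, so the whole cluster goes right; preceding coda = ∅.
Between /u/ (V2) and /i/ (V3): cluster /fw/ — /fw/ is itself a permitted onset, so the whole cluster goes right; preceding coda = ∅.
Between /i/ (V3) and /e/ (V4): /dfk/ — longest licit onset from the right is /k/, leaving /df/ as coda.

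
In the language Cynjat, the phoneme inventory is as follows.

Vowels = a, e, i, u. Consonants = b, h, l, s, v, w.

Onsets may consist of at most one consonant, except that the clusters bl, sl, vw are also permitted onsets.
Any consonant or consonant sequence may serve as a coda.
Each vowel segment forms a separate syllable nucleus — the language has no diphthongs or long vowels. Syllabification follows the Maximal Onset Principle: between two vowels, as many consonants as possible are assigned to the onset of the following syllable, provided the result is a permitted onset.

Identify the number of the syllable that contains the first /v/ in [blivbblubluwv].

1

Nuclei (vowels): i, u, u → 3 syllables.
σ1/σ2 boundary: /vbbl/ splits as /vb/ + /bl/ (/bl/ is the longest suffix that is a licit onset).
σ2/σ3 boundary: /bl/ is a licit onset in full, so it all attaches to the next syllable.
Putting it together: blivb.blu.bluwv.
The first /v/ is in the coda of syllable 1 (/blivb/).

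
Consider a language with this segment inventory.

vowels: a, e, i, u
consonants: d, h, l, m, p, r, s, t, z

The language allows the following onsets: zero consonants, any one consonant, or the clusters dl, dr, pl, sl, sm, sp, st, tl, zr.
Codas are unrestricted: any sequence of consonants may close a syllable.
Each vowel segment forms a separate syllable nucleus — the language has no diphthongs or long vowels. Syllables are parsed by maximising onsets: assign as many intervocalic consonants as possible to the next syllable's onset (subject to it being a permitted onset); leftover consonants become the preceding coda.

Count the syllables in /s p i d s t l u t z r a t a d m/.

Vowels present: i, u, a, a; each is a nucleus, giving 4 syllables.

4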